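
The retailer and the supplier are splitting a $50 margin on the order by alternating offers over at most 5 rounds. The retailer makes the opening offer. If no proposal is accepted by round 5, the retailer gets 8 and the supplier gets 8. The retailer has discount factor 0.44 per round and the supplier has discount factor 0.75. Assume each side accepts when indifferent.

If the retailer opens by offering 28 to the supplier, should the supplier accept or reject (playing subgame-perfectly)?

Reject

Round 5 (the retailer proposes): the supplier gets 8 if talks fail, so the retailer offers 8 and keeps 42.
Round 4 (the supplier proposes): the retailer can get 42 next round, worth 0.44 × 42 = 18.48 now; the supplier offers that and keeps 31.52.
Round 3 (the retailer proposes): the supplier can get 31.52 next round, worth 0.75 × 31.52 = 23.64 now, so the retailer offers 23.64, keeping 26.36.
Round 2 (the supplier proposes): the retailer can get 26.36 next round, worth 0.44 × 26.36 = 11.5984 now. The supplier offers 11.5984 and keeps 50 − 11.5984 = 38.4016.
So by rejecting in round 1, the supplier gets 38.4016 next round, worth 0.75 × 38.4016 = 28.8012 now.
Offer 28 < 28.8012, so the supplier rejects.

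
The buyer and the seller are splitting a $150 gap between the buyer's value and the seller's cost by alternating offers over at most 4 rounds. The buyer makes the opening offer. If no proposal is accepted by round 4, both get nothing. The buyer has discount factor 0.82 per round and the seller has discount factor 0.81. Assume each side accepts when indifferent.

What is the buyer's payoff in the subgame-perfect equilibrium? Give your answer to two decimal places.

47.43

Round 4 (the seller proposes): rejection yields 0 for the buyer; the seller offers 0 and keeps 150.
Round 3 (the buyer proposes): the seller can get 150 next round, worth 0.81 × 150 = 121.5 now, so the buyer offers 121.5, keeping 28.5.
Round 2 (the seller proposes): the buyer can get 28.5 next round, worth 0.82 × 28.5 = 23.37 now, so the seller offers 23.37, keeping 126.63.
Round 1 (the buyer proposes): the seller can get 126.63 next round, worth 0.81 × 126.63 = 102.5703 now. The buyer offers 102.5703 and keeps 150 − 102.5703 = 47.4297.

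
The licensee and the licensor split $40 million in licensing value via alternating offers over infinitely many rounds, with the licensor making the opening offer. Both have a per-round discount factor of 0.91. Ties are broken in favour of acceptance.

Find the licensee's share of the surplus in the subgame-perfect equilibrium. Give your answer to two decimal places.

19.06

Let x be the licensor's share when the licensor proposes and y be the licensee's share when the licensee proposes.
The licensee accepts iff offered ≥ 0.91·y, so x = 40 − 0.91y. Symmetrically y = 40 − 0.91x.
Substituting: x = 40 − 0.91(40 − 0.91x), giving x(1 − 0.91·0.91) = 40(1 − 0.91).
So x = 40 × 0.09 / 0.1719 ≈ 20.9424, and the licensee receives 40 − x ≈ 19.0576.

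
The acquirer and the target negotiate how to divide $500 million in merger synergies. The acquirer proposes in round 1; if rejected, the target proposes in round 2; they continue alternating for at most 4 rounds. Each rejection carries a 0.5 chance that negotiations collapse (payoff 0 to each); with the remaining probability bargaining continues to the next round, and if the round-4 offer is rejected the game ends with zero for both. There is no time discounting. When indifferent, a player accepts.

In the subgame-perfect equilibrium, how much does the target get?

187.5

By backward induction:
Round 4 (the target proposes): rejection yields 0 for the acquirer; the target offers 0 and keeps 500.
Round 3 (the acquirer proposes): rejecting gives the target an expected 0.5 × 500 = 250, so the acquirer offers 250, keeping 250.
Round 2 (the target proposes): rejecting gives the acquirer an expected 0.5 × 250 = 125; the target offers that and keeps 375.
Round 1 (the acquirer proposes): rejecting gives the target an expected 0.5 × 375 = 187.5, so the acquirer offers 187.5, keeping 312.5.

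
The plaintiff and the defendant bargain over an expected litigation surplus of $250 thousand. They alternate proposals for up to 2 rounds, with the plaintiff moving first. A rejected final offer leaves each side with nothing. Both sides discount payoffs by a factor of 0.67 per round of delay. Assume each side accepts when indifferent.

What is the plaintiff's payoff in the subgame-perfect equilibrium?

82.5

Round 2 (the defendant proposes): rejection yields 0 for the plaintiff; the defendant offers 0 and keeps 250.
Round 1 (the plaintiff proposes): the defendant can get 250 next round, worth 0.67 × 250 = 167.5 now. The plaintiff offers 167.5 and keeps 250 − 167.5 = 82.5.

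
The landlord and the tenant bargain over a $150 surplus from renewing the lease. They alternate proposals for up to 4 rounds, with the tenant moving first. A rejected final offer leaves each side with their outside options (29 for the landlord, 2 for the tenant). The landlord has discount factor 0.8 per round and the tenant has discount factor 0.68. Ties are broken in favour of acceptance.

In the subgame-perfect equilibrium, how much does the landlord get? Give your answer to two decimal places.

102.81

Round 4 (the landlord proposes): the tenant gets 2 if talks fail, so the landlord offers 2 and keeps 148.
Round 3 (the tenant proposes): the landlord can get 148 next round, worth 0.8 × 148 = 118.4 now. The tenant offers 118.4 and keeps 150 − 118.4 = 31.6.
Round 2 (the landlord proposes): the tenant can get 31.6 next round, worth 0.68 × 31.6 = 21.488 now, so the landlord offers 21.488, keeping 128.512.
Round 1 (the tenant proposes): the landlord can get 128.512 next round, worth 0.8 × 128.512 = 102.8096 now; the tenant offers that and keeps 47.1904.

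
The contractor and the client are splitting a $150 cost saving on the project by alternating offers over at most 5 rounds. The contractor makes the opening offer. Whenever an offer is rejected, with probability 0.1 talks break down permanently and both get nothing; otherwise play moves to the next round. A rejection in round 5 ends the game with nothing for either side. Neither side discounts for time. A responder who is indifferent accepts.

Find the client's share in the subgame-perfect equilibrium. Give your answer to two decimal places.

24.44

Round 5 (the contractor proposes): the client will accept anything ≥ 0, so the contractor offers 0 and keeps 150.
Round 4 (the client proposes): rejecting gives the contractor an expected 0.9 × 150 = 135. The client offers 135 and keeps 150 − 135 = 15.
Round 3 (the contractor proposes): rejecting gives the client an expected 0.9 × 15 = 13.5, so the contractor offers 13.5, keeping 136.5.
Round 2 (the client proposes): rejecting gives the contractor an expected 0.9 × 136.5 = 122.85, so the client offers 122.85, keeping 27.15.
Round 1 (the contractor proposes): rejecting gives the client an expected 0.9 × 27.15 = 24.435; the contractor offers that and keeps 125.565.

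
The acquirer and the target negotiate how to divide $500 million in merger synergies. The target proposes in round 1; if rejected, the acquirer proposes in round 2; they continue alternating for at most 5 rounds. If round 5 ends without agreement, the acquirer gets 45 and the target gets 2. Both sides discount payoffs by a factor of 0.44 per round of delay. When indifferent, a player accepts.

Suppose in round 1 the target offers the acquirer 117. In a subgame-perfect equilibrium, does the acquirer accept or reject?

Round 5 (the target proposes): the acquirer gets 45 if talks fail, so the target offers 45 and keeps 455.
Round 4 (the acquirer proposes): the target can get 455 next round, worth 0.44 × 455 = 200.2 now. The acquirer offers 200.2 and keeps 500 − 200.2 = 299.8.
Round 3 (the target proposes): the acquirer can get 299.8 next round, worth 0.44 × 299.8 = 131.912 now; the target offers that and keeps 368.088.
Round 2 (the acquirer proposes): the target can get 368.088 next round, worth 0.44 × 368.088 = 161.95872 now. The acquirer offers 161.95872 and keeps 500 − 161.95872 = 338.04128.
So by rejecting in round 1, the acquirer gets 338.04128 next round, worth 0.44 × 338.04128 = 148.7381632 now.
Offer 117 < 148.7381632, so the acquirer rejects.

Reject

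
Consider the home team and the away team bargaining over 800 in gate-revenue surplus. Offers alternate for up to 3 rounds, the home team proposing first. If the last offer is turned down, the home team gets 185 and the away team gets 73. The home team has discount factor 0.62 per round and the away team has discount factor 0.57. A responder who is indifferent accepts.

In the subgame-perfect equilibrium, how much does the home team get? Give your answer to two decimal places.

600.92

Round 3 (the home team proposes): the away team gets 73 if talks fail, so the home team offers 73 and keeps 727.
Round 2 (the away team proposes): the home team can get 727 next round, worth 0.62 × 727 = 450.74 now; the away team offers that and keeps 349.26.
Round 1 (the home team proposes): the away team can get 349.26 next round, worth 0.57 × 349.26 = 199.0782 now; the home team offers that and keeps 600.9218.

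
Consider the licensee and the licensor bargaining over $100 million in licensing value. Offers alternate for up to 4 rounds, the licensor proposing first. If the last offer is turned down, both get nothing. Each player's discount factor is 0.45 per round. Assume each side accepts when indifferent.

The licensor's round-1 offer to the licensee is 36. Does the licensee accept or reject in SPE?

Accept

Round 4 (the licensee proposes): the licensor will accept anything ≥ 0, so the licensee offers 0 and keeps 100.
Round 3 (the licensor proposes): the licensee can get 100 next round, worth 0.45 × 100 = 45 now, so the licensor offers 45, keeping 55.
Round 2 (the licensee proposes): the licensor can get 55 next round, worth 0.45 × 55 = 24.75 now. The licensee offers 24.75 and keeps 100 − 24.75 = 75.25.
So by rejecting in round 1, the licensee gets 75.25 next round, worth 0.45 × 75.25 = 33.8625 now.
Offer 36 ≥ 33.8625, so the licensee accepts.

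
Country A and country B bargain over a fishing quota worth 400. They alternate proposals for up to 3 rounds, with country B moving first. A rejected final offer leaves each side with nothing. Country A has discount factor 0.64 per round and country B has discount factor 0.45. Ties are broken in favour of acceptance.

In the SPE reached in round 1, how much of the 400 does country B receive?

Round 3 (country B proposes): country A will accept anything ≥ 0, so country B offers 0 and keeps 400.
Round 2 (country A proposes): country B can get 400 next round, worth 0.45 × 400 = 180 now. Country A offers 180 and keeps 400 − 180 = 220.
Round 1 (country B proposes): country A can get 220 next round, worth 0.64 × 220 = 140.8 now, so country B offers 140.8, keeping 259.2.

259.2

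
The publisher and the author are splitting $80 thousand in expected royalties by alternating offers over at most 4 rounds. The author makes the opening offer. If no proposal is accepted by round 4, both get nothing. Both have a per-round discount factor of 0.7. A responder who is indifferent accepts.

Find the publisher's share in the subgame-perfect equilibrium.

44.24

By backward induction:
Round 4 (the publisher proposes): the author will accept anything ≥ 0, so the publisher offers 0 and keeps 80.
Round 3 (the author proposes): the publisher can get 80 next round, worth 0.7 × 80 = 56 now. The author offers 56 and keeps 80 − 56 = 24.
Round 2 (the publisher proposes): the author can get 24 next round, worth 0.7 × 24 = 16.8 now, so the publisher offers 16.8, keeping 63.2.
Round 1 (the author proposes): the publisher can get 63.2 next round, worth 0.7 × 63.2 = 44.24 now, so the author offers 44.24, keeping 35.76.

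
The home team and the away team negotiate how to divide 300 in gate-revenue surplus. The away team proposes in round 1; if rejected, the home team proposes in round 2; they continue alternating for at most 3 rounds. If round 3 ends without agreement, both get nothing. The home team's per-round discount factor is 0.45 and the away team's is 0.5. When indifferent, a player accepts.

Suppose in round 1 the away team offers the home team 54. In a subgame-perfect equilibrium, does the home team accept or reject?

Reject

Round 3 (the away team proposes): rejection yields 0 for the home team; the away team offers 0 and keeps 300.
Round 2 (the home team proposes): the away team can get 300 next round, worth 0.5 × 300 = 150 now; the home team offers that and keeps 150.
So by rejecting in round 1, the home team gets 150 next round, worth 0.45 × 150 = 67.5 now.
Offer 54 < 67.5, so the home team rejects.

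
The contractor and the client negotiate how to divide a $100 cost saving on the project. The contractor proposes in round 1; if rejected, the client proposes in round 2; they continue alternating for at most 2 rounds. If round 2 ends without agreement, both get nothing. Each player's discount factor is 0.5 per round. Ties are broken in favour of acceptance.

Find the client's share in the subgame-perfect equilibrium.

Round 2 (the client proposes): the contractor will accept anything ≥ 0, so the client offers 0 and keeps 100.
Round 1 (the contractor proposes): the client can get 100 next round, worth 0.5 × 100 = 50 now, so the contractor offers 50, keeping 50.

50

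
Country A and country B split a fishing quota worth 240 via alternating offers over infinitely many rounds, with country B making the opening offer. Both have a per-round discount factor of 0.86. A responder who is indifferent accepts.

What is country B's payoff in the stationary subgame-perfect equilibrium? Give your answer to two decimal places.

In a stationary SPE each proposer offers the other exactly their discounted continuation value.
If country B keeps x when proposing and country A keeps y when proposing, then x = 240 − 0.86y and y = 240 − 0.86x.
Solving: x = 240(1 − 0.86) / (1 − 0.86·0.86) = 33.6 / 0.2604 ≈ 129.0323.
Country A gets 240 − 129.0323 ≈ 110.9677.

129.03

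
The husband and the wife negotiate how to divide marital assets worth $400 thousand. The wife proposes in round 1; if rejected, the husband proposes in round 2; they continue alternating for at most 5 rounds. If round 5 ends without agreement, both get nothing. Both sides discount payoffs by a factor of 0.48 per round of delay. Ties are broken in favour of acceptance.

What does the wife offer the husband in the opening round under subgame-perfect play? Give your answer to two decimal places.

122.84

Round 5 (the wife proposes): the husband will accept anything ≥ 0, so the wife offers 0 and keeps 400.
Round 4 (the husband proposes): the wife can get 400 next round, worth 0.48 × 400 = 192 now; the husband offers that and keeps 208.
Round 3 (the wife proposes): the husband can get 208 next round, worth 0.48 × 208 = 99.84 now, so the wife offers 99.84, keeping 300.16.
Round 2 (the husband proposes): the wife can get 300.16 next round, worth 0.48 × 300.16 = 144.0768 now, so the husband offers 144.0768, keeping 255.9232.
Round 1 (the wife proposes): the husband can get 255.9232 next round, worth 0.48 × 255.9232 = 122.843136 now, so the wife offers 122.843136, keeping 277.156864.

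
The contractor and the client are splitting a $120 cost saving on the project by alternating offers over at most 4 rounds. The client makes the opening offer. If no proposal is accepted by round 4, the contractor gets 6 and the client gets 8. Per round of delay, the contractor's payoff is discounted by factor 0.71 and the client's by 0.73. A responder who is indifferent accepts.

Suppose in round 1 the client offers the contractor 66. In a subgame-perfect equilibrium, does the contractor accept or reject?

Accept

Round 4 (the contractor proposes): the client gets 8 if talks fail, so the contractor offers 8 and keeps 112.
Round 3 (the client proposes): the contractor can get 112 next round, worth 0.71 × 112 = 79.52 now; the client offers that and keeps 40.48.
Round 2 (the contractor proposes): the client can get 40.48 next round, worth 0.73 × 40.48 = 29.5504 now, so the contractor offers 29.5504, keeping 90.4496.
So by rejecting in round 1, the contractor gets 90.4496 next round, worth 0.71 × 90.4496 = 64.219216 now.
Offer 66 ≥ 64.219216, so the contractor accepts.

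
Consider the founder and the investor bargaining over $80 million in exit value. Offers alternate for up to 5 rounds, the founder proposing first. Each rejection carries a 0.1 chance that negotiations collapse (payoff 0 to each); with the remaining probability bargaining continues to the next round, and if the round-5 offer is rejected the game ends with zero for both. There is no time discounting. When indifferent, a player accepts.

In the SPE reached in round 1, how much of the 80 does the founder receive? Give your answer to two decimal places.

By backward induction:
Round 5 (the founder proposes): rejection yields 0 for the investor; the founder offers 0 and keeps 80.
Round 4 (the investor proposes): rejecting gives the founder an expected 0.9 × 80 = 72, so the investor offers 72, keeping 8.
Round 3 (the founder proposes): rejecting gives the investor an expected 0.9 × 8 = 7.2, so the founder offers 7.2, keeping 72.8.
Round 2 (the investor proposes): rejecting gives the founder an expected 0.9 × 72.8 = 65.52, so the investor offers 65.52, keeping 14.48.
Round 1 (the founder proposes): rejecting gives the investor an expected 0.9 × 14.48 = 13.032, so the founder offers 13.032, keeping 66.968.

66.97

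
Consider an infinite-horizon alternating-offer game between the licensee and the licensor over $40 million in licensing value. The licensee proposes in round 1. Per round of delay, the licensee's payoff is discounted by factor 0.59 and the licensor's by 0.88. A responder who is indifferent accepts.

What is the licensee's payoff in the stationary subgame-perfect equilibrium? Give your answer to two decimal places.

Let x be the licensee's share when the licensee proposes and y be the licensor's share when the licensor proposes.
The licensor accepts iff offered ≥ 0.88·y, so x = 40 − 0.88y. Symmetrically y = 40 − 0.59x.
Substituting: x = 40 − 0.88(40 − 0.59x), giving x(1 − 0.59·0.88) = 40(1 − 0.88).
So x = 40 × 0.12 / 0.4808 ≈ 9.9834, and the licensor receives 40 − x ≈ 30.0166.

9.98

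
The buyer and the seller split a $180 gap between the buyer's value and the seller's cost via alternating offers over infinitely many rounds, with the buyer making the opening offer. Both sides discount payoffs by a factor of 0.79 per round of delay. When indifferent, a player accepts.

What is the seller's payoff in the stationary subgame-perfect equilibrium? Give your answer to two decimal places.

When the buyer proposes, the seller accepts any offer worth at least 0.79 times what the seller would get by proposing next round; and vice versa.
This gives x = 180 − 0.79y and y = 180 − 0.79x, where x and y are each side's share when it proposes.
Hence (1 − 0.79·0.79)x = 180(1 − 0.79), i.e. 0.3759·x = 37.8.
x ≈ 100.5587; the seller's share is 180 − x ≈ 79.4413.

79.44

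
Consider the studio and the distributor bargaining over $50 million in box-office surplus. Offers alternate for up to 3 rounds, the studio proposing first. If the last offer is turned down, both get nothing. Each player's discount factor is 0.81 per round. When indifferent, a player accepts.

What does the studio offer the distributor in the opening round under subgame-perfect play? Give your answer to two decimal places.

7.70

By backward induction:
Round 3 (the studio proposes): the distributor will accept anything ≥ 0, so the studio offers 0 and keeps 50.
Round 2 (the distributor proposes): the studio can get 50 next round, worth 0.81 × 50 = 40.5 now. The distributor offers 40.5 and keeps 50 − 40.5 = 9.5.
Round 1 (the studio proposes): the distributor can get 9.5 next round, worth 0.81 × 9.5 = 7.695 now, so the studio offers 7.695, keeping 42.305.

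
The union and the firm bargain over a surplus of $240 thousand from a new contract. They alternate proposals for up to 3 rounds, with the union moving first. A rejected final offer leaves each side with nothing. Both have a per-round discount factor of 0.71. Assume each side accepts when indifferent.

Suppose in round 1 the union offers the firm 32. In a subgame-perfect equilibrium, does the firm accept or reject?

Reject

Work out the firm's continuation value if the offer is rejected.
Round 3 (the union proposes): rejection yields 0 for the firm; the union offers 0 and keeps 240.
Round 2 (the firm proposes): the union can get 240 next round, worth 0.71 × 240 = 170.4 now, so the firm offers 170.4, keeping 69.6.
So by rejecting in round 1, the firm gets 69.6 next round, worth 0.71 × 69.6 = 49.416 now.
Offer 32 < 49.416, so the firm rejects.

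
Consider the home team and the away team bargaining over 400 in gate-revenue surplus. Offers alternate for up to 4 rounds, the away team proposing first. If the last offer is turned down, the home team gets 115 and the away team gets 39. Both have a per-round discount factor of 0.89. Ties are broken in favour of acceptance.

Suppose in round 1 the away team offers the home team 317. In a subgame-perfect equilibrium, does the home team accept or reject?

Accept

Work out the home team's continuation value if the offer is rejected.
Round 4 (the home team proposes): the away team gets 39 if talks fail, so the home team offers 39 and keeps 361.
Round 3 (the away team proposes): the home team can get 361 next round, worth 0.89 × 361 = 321.29 now; the away team offers that and keeps 78.71.
Round 2 (the home team proposes): the away team can get 78.71 next round, worth 0.89 × 78.71 = 70.0519 now, so the home team offers 70.0519, keeping 329.9481.
So by rejecting in round 1, the home team gets 329.9481 next round, worth 0.89 × 329.9481 = 293.653809 now.
Offer 317 ≥ 293.653809, so the home team accepts.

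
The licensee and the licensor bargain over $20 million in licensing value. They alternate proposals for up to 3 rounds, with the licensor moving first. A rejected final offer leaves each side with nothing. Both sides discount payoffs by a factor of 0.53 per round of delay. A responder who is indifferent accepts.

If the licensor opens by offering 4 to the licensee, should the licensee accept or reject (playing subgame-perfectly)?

Round 3 (the licensor proposes): rejection yields 0 for the licensee; the licensor offers 0 and keeps 20.
Round 2 (the licensee proposes): the licensor can get 20 next round, worth 0.53 × 20 = 10.6 now, so the licensee offers 10.6, keeping 9.4.
So by rejecting in round 1, the licensee gets 9.4 next round, worth 0.53 × 9.4 = 4.982 now.
Offer 4 < 4.982, so the licensee rejects.

Reject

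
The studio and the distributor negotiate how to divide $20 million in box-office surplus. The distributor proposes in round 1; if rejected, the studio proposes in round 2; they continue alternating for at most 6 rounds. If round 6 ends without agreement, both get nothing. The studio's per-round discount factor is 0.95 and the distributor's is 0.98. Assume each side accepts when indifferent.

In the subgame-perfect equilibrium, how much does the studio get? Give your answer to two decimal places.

17.20

Solve by backward induction from round 6.
Round 6 (the studio proposes): rejection yields 0 for the distributor; the studio offers 0 and keeps 20.
Round 5 (the distributor proposes): the studio can get 20 next round, worth 0.95 × 20 = 19 now; the distributor offers that and keeps 1.
Round 4 (the studio proposes): the distributor can get 1 next round, worth 0.98 × 1 = 0.98 now, so the studio offers 0.98, keeping 19.02.
Round 3 (the distributor proposes): the studio can get 19.02 next round, worth 0.95 × 19.02 = 18.069 now. The distributor offers 18.069 and keeps 20 − 18.069 = 1.931.
Round 2 (the studio proposes): the distributor can get 1.931 next round, worth 0.98 × 1.931 = 1.89238 now, so the studio offers 1.89238, keeping 18.10762.
Round 1 (the distributor proposes): the studio can get 18.10762 next round, worth 0.95 × 18.10762 = 17.202239 now; the distributor offers that and keeps 2.797761.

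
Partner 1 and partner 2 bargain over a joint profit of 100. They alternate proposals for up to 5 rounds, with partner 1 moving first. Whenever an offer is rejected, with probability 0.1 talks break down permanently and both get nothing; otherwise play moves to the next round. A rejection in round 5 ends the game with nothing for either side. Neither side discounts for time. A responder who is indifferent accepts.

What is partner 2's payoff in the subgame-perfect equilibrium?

Round 5 (partner 1 proposes): partner 2 will accept anything ≥ 0, so partner 1 offers 0 and keeps 100.
Round 4 (partner 2 proposes): rejecting gives partner 1 an expected 0.9 × 100 = 90, so partner 2 offers 90, keeping 10.
Round 3 (partner 1 proposes): rejecting gives partner 2 an expected 0.9 × 10 = 9. Partner 1 offers 9 and keeps 100 − 9 = 91.
Round 2 (partner 2 proposes): rejecting gives partner 1 an expected 0.9 × 91 = 81.9; partner 2 offers that and keeps 18.1.
Round 1 (partner 1 proposes): rejecting gives partner 2 an expected 0.9 × 18.1 = 16.29, so partner 1 offers 16.29, keeping 83.71.

16.29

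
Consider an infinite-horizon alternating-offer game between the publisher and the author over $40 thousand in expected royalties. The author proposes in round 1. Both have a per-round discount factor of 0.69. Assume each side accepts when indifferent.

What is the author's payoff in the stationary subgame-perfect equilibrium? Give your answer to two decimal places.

In a stationary SPE each proposer offers the other exactly their discounted continuation value.
If the author keeps x when proposing and the publisher keeps y when proposing, then x = 40 − 0.69y and y = 40 − 0.69x.
Solving: x = 40(1 − 0.69) / (1 − 0.69·0.69) = 12.4 / 0.5239 ≈ 23.6686.
The publisher gets 40 − 23.6686 ≈ 16.3314.

23.67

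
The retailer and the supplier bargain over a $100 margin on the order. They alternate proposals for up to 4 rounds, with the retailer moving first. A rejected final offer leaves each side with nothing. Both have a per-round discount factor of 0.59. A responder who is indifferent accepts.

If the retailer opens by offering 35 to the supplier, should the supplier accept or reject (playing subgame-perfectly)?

Reject

Round 4 (the supplier proposes): the retailer will accept anything ≥ 0, so the supplier offers 0 and keeps 100.
Round 3 (the retailer proposes): the supplier can get 100 next round, worth 0.59 × 100 = 59 now. The retailer offers 59 and keeps 100 − 59 = 41.
Round 2 (the supplier proposes): the retailer can get 41 next round, worth 0.59 × 41 = 24.19 now, so the supplier offers 24.19, keeping 75.81.
So by rejecting in round 1, the supplier gets 75.81 next round, worth 0.59 × 75.81 = 44.7279 now.
Offer 35 < 44.7279, so the supplier rejects.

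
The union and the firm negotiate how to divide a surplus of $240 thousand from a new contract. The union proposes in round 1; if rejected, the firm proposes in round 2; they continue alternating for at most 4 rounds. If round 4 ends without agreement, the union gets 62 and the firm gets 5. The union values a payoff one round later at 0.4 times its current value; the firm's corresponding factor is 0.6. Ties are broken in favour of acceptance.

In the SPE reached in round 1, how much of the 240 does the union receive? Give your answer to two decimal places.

127.97

Round 4 (the firm proposes): the union gets 62 if talks fail, so the firm offers 62 and keeps 178.
Round 3 (the union proposes): the firm can get 178 next round, worth 0.6 × 178 = 106.8 now; the union offers that and keeps 133.2.
Round 2 (the firm proposes): the union can get 133.2 next round, worth 0.4 × 133.2 = 53.28 now. The firm offers 53.28 and keeps 240 − 53.28 = 186.72.
Round 1 (the union proposes): the firm can get 186.72 next round, worth 0.6 × 186.72 = 112.032 now, so the union offers 112.032, keeping 127.968.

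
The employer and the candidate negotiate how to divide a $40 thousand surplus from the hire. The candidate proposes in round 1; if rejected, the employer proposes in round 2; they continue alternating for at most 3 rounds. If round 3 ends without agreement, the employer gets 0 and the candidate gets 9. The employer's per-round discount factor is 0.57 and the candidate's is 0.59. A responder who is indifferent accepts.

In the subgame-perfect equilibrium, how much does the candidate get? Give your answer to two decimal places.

30.65

Round 3 (the candidate proposes): rejection yields 0 for the employer; the candidate offers 0 and keeps 40.
Round 2 (the employer proposes): the candidate can get 40 next round, worth 0.59 × 40 = 23.6 now, so the employer offers 23.6, keeping 16.4.
Round 1 (the candidate proposes): the employer can get 16.4 next round, worth 0.57 × 16.4 = 9.348 now, so the candidate offers 9.348, keeping 30.652.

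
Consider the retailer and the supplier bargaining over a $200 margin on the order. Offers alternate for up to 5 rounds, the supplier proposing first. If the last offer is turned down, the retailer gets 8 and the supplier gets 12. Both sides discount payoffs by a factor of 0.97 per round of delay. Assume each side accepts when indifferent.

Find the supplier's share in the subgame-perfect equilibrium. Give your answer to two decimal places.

Round 5 (the supplier proposes): the retailer gets 8 if talks fail, so the supplier offers 8 and keeps 192.
Round 4 (the retailer proposes): the supplier can get 192 next round, worth 0.97 × 192 = 186.24 now; the retailer offers that and keeps 13.76.
Round 3 (the supplier proposes): the retailer can get 13.76 next round, worth 0.97 × 13.76 = 13.3472 now, so the supplier offers 13.3472, keeping 186.6528.
Round 2 (the retailer proposes): the supplier can get 186.6528 next round, worth 0.97 × 186.6528 = 181.053216 now. The retailer offers 181.053216 and keeps 200 − 181.053216 = 18.946784.
Round 1 (the supplier proposes): the retailer can get 18.946784 next round, worth 0.97 × 18.946784 = 18.37838048 now, so the supplier offers 18.37838048, keeping 181.62161952.

181.62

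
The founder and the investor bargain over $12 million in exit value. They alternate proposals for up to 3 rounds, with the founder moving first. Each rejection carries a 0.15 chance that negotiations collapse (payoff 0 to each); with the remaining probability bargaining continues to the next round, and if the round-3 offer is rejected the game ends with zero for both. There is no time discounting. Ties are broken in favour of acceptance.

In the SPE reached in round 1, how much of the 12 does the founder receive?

Round 3 (the founder proposes): the investor will accept anything ≥ 0, so the founder offers 0 and keeps 12.
Round 2 (the investor proposes): rejecting gives the founder an expected 0.85 × 12 = 10.2. The investor offers 10.2 and keeps 12 − 10.2 = 1.8.
Round 1 (the founder proposes): rejecting gives the investor an expected 0.85 × 1.8 = 1.53, so the founder offers 1.53, keeping 10.47.

10.47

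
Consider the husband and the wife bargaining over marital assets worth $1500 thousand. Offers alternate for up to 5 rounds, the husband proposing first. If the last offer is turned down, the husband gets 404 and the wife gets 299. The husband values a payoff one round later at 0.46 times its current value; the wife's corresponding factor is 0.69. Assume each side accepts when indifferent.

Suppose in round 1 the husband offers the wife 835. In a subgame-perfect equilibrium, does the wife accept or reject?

Round 5 (the husband proposes): the wife gets 299 if talks fail, so the husband offers 299 and keeps 1201.
Round 4 (the wife proposes): the husband can get 1201 next round, worth 0.46 × 1201 = 552.46 now, so the wife offers 552.46, keeping 947.54.
Round 3 (the husband proposes): the wife can get 947.54 next round, worth 0.69 × 947.54 = 653.8026 now; the husband offers that and keeps 846.1974.
Round 2 (the wife proposes): the husband can get 846.1974 next round, worth 0.46 × 846.1974 = 389.250804 now, so the wife offers 389.250804, keeping 1110.749196.
So by rejecting in round 1, the wife gets 1110.749196 next round, worth 0.69 × 1110.749196 = 766.41694524 now.
Offer 835 ≥ 766.41694524, so the wife accepts.

Accept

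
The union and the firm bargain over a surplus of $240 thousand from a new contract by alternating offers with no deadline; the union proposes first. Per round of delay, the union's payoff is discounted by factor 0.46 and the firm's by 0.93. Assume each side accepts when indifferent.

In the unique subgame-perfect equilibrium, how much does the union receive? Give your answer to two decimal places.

29.36

When the union proposes, the firm accepts any offer worth at least 0.93 times what the firm would get by proposing next round; and vice versa.
This gives x = 240 − 0.93y and y = 240 − 0.46x, where x and y are each side's share when it proposes.
Hence (1 − 0.93·0.46)x = 240(1 − 0.93), i.e. 0.5722·x = 16.8.
x ≈ 29.3604; the firm's share is 240 − x ≈ 210.6396.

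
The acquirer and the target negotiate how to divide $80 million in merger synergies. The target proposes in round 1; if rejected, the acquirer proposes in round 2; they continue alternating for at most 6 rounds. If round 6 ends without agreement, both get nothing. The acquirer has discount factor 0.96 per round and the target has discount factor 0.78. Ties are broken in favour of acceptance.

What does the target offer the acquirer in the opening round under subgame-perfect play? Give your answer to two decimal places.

72.61

Round 6 (the acquirer proposes): rejection yields 0 for the target; the acquirer offers 0 and keeps 80.
Round 5 (the target proposes): the acquirer can get 80 next round, worth 0.96 × 80 = 76.8 now; the target offers that and keeps 3.2.
Round 4 (the acquirer proposes): the target can get 3.2 next round, worth 0.78 × 3.2 = 2.496 now; the acquirer offers that and keeps 77.504.
Round 3 (the target proposes): the acquirer can get 77.504 next round, worth 0.96 × 77.504 = 74.40384 now. The target offers 74.40384 and keeps 80 − 74.40384 = 5.59616.
Round 2 (the acquirer proposes): the target can get 5.59616 next round, worth 0.78 × 5.59616 = 4.3650048 now. The acquirer offers 4.3650048 and keeps 80 − 4.3650048 = 75.6349952.
Round 1 (the target proposes): the acquirer can get 75.6349952 next round, worth 0.96 × 75.6349952 = 72.609595392 now; the target offers that and keeps 7.390404608.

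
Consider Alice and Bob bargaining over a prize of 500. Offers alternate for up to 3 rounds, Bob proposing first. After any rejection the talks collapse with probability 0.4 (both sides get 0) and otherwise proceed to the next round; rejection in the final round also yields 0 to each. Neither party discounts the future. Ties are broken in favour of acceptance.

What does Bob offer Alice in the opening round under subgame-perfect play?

120

Round 3 (Bob proposes): Alice will accept anything ≥ 0, so Bob offers 0 and keeps 500.
Round 2 (Alice proposes): rejecting gives Bob an expected 0.6 × 500 = 300. Alice offers 300 and keeps 500 − 300 = 200.
Round 1 (Bob proposes): rejecting gives Alice an expected 0.6 × 200 = 120; Bob offers that and keeps 380.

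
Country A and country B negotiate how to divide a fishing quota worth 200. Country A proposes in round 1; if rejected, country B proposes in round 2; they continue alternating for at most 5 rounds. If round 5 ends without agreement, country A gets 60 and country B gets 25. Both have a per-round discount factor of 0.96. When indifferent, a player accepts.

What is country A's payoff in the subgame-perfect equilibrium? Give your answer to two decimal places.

164.01

By backward induction:
Round 5 (country A proposes): country B gets 25 if talks fail, so country A offers 25 and keeps 175.
Round 4 (country B proposes): country A can get 175 next round, worth 0.96 × 175 = 168 now; country B offers that and keeps 32.
Round 3 (country A proposes): country B can get 32 next round, worth 0.96 × 32 = 30.72 now, so country A offers 30.72, keeping 169.28.
Round 2 (country B proposes): country A can get 169.28 next round, worth 0.96 × 169.28 = 162.5088 now; country B offers that and keeps 37.4912.
Round 1 (country A proposes): country B can get 37.4912 next round, worth 0.96 × 37.4912 = 35.991552 now. Country A offers 35.991552 and keeps 200 − 35.991552 = 164.008448.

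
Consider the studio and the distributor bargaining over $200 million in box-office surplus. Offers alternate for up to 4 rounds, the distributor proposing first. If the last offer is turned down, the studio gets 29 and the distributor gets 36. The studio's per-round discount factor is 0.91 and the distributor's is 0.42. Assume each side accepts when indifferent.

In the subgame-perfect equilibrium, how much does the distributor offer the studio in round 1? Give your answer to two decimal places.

162.60

By backward induction:
Round 4 (the studio proposes): the distributor gets 36 if talks fail, so the studio offers 36 and keeps 164.
Round 3 (the distributor proposes): the studio can get 164 next round, worth 0.91 × 164 = 149.24 now; the distributor offers that and keeps 50.76.
Round 2 (the studio proposes): the distributor can get 50.76 next round, worth 0.42 × 50.76 = 21.3192 now, so the studio offers 21.3192, keeping 178.6808.
Round 1 (the distributor proposes): the studio can get 178.6808 next round, worth 0.91 × 178.6808 = 162.599528 now. The distributor offers 162.599528 and keeps 200 − 162.599528 = 37.400472.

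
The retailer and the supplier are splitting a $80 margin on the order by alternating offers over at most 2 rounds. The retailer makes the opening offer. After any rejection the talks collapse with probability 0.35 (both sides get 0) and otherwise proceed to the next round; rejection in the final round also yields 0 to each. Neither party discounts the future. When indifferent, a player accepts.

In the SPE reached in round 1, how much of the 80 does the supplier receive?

52

By backward induction:
Round 2 (the supplier proposes): rejection yields 0 for the retailer; the supplier offers 0 and keeps 80.
Round 1 (the retailer proposes): rejecting gives the supplier an expected 0.65 × 80 = 52. The retailer offers 52 and keeps 80 − 52 = 28.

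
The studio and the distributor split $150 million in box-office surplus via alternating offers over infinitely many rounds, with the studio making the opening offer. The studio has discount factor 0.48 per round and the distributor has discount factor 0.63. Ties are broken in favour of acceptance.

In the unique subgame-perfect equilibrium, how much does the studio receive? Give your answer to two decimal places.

79.56

Let x be the studio's share when the studio proposes and y be the distributor's share when the distributor proposes.
The distributor accepts iff offered ≥ 0.63·y, so x = 150 − 0.63y. Symmetrically y = 150 − 0.48x.
Substituting: x = 150 − 0.63(150 − 0.48x), giving x(1 − 0.48·0.63) = 150(1 − 0.63).
So x = 150 × 0.37 / 0.6976 ≈ 79.5585, and the distributor receives 150 − x ≈ 70.4415.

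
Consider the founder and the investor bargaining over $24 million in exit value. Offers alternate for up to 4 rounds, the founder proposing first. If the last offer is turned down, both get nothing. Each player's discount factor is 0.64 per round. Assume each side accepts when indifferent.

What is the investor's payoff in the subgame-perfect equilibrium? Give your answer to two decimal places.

Round 4 (the investor proposes): rejection yields 0 for the founder; the investor offers 0 and keeps 24.
Round 3 (the founder proposes): the investor can get 24 next round, worth 0.64 × 24 = 15.36 now; the founder offers that and keeps 8.64.
Round 2 (the investor proposes): the founder can get 8.64 next round, worth 0.64 × 8.64 = 5.5296 now; the investor offers that and keeps 18.4704.
Round 1 (the founder proposes): the investor can get 18.4704 next round, worth 0.64 × 18.4704 = 11.821056 now. The founder offers 11.821056 and keeps 24 − 11.821056 = 12.178944.

11.82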